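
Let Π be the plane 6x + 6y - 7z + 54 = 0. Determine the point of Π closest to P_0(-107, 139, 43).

The perpendicular from P_0 has direction n = (6, 6, -7): r = (-107, 139, 43) + μ(6, 6, -7).
Substitute into the plane: n·(P_0 + μn) = -54 gives -109 + 121μ = -54, so μ = 5/11.
Foot = (-107, 139, 43) + (5/11)·(6, 6, -7) = (-1147/11, 1559/11, 438/11).

(-1147/11, 1559/11, 438/11)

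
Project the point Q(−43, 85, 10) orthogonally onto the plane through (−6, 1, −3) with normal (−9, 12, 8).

The perpendicular from Q has direction n = (−9, 12, 8): r = (−43, 85, 10) + λ(−9, 12, 8).
Substitute into the plane: n·(Q + λn) = 42 gives 1487 + 289λ = 42, so λ = -5.
Foot = (−43, 85, 10) + (-5)·(−9, 12, 8) = (2, 25, −30).

(2, 25, -30)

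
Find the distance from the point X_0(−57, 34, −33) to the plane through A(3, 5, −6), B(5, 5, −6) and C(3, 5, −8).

29

AB = (2, 0, 0) and AC = (0, 0, −2), so a normal is n = AB × AC = (0, 4, 0).
d = |4·34 − 20| / √(0 + 16 + 0) = |116| / 4 = 29.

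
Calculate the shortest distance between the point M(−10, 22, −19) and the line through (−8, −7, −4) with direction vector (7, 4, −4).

√746

Direction vector d = (7, 4, −4).
AP = (−2, 29, −15); AP·d = 162, |AP|² = 1070, |d|² = 81.
distance² = |AP|² − (AP·d)²/|d|² = 1070 − 26244/81 = 746, so the distance is √746.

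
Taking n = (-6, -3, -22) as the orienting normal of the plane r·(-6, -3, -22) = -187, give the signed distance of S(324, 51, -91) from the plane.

n·S − (-187) = 92.
|n| = 23, so the signed distance is 92/23 = 4.

4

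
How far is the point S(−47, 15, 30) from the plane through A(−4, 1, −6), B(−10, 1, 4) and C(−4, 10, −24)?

AB = (−6, 0, 10) and AC = (0, 9, −18), so a normal is n = AB × AC = (−90, −108, −54).
d = |(-90)·(-47) + (-108)·15 + (-54)·30 − 576| / √(8100 + 11664 + 2916) = |414| / (18√70) = 23√70/70.

23/√70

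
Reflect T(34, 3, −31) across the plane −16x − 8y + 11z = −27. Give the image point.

(-30, -29, 13)

n = (−16, −8, 11), |n|² = 441, n·T − (-27) = -882, so t = -882/441 = -2.
Foot F = T − (-2)·n = (2, −13, −9); the reflection is 2F − T = (−30, −29, 13).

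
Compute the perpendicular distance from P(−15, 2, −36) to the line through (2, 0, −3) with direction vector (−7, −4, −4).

√653

Direction vector d = (−7, −4, −4).
AP = (−17, 2, −33), and AP × d = (−140, 163, 82).
|AP × d|² = 52893 and |d|² = 81, so the distance is √(52893/81) = √653.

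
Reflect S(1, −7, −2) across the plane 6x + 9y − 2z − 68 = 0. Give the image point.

(13, 11, -6)

With n = (6, 9, −2), the signed offset is (n·S − 68)/|n|² = -121/121 = -1.
S' = S − 2t·n = (1, −7, −2) − (-2)·(6, 9, −2) = (13, 11, −6).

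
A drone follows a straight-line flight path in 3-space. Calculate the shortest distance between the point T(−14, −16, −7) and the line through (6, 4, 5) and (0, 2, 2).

4√10

A direction vector is d = (−6, −2, −3).
AP = (−20, −20, −12); AP·d = 196, |AP|² = 944, |d|² = 49.
distance² = |AP|² − (AP·d)²/|d|² = 944 − 38416/49 = 160, so the distance is 4√10.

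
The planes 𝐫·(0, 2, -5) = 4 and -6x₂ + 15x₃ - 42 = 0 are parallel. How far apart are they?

Divide the second equation by -3 to match normals: 2x₂ - 5x₃ = -14.
With common normal n = (0, 2, -5) (|n| = √29), the distance is |4 − (-14)|/|n| = 18/√29.

18√29/29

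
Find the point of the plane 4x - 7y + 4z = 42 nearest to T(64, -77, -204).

(604/9, -742/9, -1808/9)

The perpendicular from T has direction n = (4, -7, 4): r = (64, -77, -204) + μ(4, -7, 4).
Substitute into the plane: n·(T + μn) = 42 gives -21 + 81μ = 42, so μ = 7/9.
Foot = (64, -77, -204) + (7/9)·(4, -7, 4) = (604/9, -742/9, -1808/9).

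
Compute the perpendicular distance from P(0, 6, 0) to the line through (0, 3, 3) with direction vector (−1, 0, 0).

3√2

Direction vector d = (−1, 0, 0).
AP = (0, 3, −3); AP·d = 0, |AP|² = 18, |d|² = 1.
distance² = |AP|² − (AP·d)²/|d|² = 18 − 0/1 = 18, so the distance is 3√2.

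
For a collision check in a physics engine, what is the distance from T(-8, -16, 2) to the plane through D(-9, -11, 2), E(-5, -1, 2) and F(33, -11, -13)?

1

DE = (4, 10, 0) and DF = (42, 0, -15), so a normal is n = DE × DF = (-150, 60, -420).
Then n·(-8, -16, 2) - (-150) = -450.
|n| = √(22500 + 3600 + 176400) = 450, so the distance is |-450|/450 = 1.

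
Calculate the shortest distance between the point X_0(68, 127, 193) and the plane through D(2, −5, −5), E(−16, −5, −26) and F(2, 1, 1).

6

DE = (−18, 0, −21) and DF = (0, 6, 6), so a normal is n = DE × DF = (126, 108, −108).
Then n·(68, 127, 193) − 252 = 1188.
|n| = √(15876 + 11664 + 11664) = 198, so the distance is |1188|/198 = 6.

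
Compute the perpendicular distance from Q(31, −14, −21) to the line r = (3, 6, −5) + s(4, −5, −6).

4√13

Direction vector d = (4, −5, −6).
AP = (28, −20, −16), and AP × d = (40, 104, −60).
|AP × d|² = 16016 and |d|² = 77, so the distance is √(16016/77) = √208 = 4√13.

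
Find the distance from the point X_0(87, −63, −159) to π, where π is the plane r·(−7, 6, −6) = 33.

6

n = (−7, 6, −6); n·P − 33 = -66; |n| = 11; distance = 66/11 = 6.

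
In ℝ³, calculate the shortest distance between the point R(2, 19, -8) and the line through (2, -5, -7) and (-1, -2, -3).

21

A direction vector is d = (-3, 3, 4).
AP = (0, 24, -1); AP·d = 68, |AP|² = 577, |d|² = 34.
distance² = |AP|² − (AP·d)²/|d|² = 577 − 4624/34 = 441, so the distance is 21.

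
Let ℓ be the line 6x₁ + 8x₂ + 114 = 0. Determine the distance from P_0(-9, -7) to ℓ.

2/5

The normal to the line is n = (6, 8) with |n| = 10.
|n·P_0 − (-114)| = |-110 − (-114)| = 4, so the distance is 4/10 = 2/5.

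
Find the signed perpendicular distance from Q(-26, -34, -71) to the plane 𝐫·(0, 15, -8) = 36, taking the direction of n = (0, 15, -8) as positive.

n·Q − 36 = 22.
|n| = 17, so the signed distance is 22/17.

22/17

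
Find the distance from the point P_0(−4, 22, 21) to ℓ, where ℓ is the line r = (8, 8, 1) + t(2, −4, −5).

2√5

Direction vector d = (2, −4, −5).
AP = (−12, 14, 20), and AP × d = (10, −20, 20).
|AP × d|² = 900 and |d|² = 45, so the distance is √(900/45) = √20 = 2√5.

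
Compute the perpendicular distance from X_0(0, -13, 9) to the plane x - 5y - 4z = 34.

5/√42

Normal vector n = (1, -5, -4), and n·(0, -13, 9) - 34 = -5.
|n| = √(1 + 25 + 16) = √42, so the distance is |-5|/√42 = 5√42/42.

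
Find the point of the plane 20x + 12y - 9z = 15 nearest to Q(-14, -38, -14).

(6, -26, -23)

The perpendicular from Q has direction n = (20, 12, -9): r = (-14, -38, -14) + λ(20, 12, -9).
Substitute into the plane: n·(Q + λn) = 15 gives -610 + 625λ = 15, so λ = 1.
Foot = (-14, -38, -14) + 1·(20, 12, -9) = (6, -26, -23).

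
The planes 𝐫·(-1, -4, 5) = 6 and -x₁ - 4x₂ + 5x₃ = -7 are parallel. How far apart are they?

13/√42

Both planes have normal n = (-1, -4, 5), |n| = √42. Any point on the first plane is at distance |(-7) − 6|/|n| = 13/√42 from the second.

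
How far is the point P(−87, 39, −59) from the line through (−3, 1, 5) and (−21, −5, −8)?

A direction vector is d = (−18, −6, −13).
AP = (−84, 38, −64), and AP × d = (−878, 60, 1188).
|AP × d|² = 2185828 and |d|² = 529, so the distance is √(2185828/529) = √4132 = 2√1033.

2√1033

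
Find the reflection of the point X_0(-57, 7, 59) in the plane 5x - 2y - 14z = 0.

With n = (5, -2, -14), the signed offset is (n·X_0 − 0)/|n|² = -1125/225 = -5.
X_0' = X_0 − 2t·n = (-57, 7, 59) − (-10)·(5, -2, -14) = (-7, -13, -81).

(-7, -13, -81)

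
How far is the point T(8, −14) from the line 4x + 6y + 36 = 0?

d = |4·8 + 6·(-14) − (-36)| / √(16 + 36) = |-16|/(2√13) = 8√13/13.

8/√13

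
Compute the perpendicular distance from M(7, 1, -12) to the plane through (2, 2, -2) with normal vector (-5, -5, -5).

The plane has equation n·(r − (2, 2, -2)) = 0, i.e. n·r = -10.
Then n·(7, 1, -12) - (-10) = 30.
|n| = √(25 + 25 + 25) = 5√3, so the distance is |30|/(5√3) = 2√3.

2√3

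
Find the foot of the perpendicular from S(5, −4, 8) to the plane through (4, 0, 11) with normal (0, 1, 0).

The perpendicular from S has direction n = (0, 1, 0): r = (5, −4, 8) + t(0, 1, 0).
Substitute into the plane: n·(S + tn) = 0 gives -4 + 1t = 0, so t = 4.
Foot = (5, −4, 8) + 4·(0, 1, 0) = (5, 0, 8).

(5, 0, 8)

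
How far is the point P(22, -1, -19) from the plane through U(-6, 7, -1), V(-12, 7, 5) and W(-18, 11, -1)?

UV = (-6, 0, 6) and UW = (-12, 4, 0), so a normal is n = UV × UW = (-24, -72, -24).
Then n·(22, -1, -19) - (-336) = 336.
|n| = √(576 + 5184 + 576) = 24√11, so the distance is |336|/(24√11) = 14/√11.

14/√11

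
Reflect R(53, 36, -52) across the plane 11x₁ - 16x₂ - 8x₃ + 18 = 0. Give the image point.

With n = (11, -16, -8), the signed offset is (n·R − (-18))/|n|² = 441/441 = 1.
R' = R − 2t·n = (53, 36, -52) − 2·(11, -16, -8) = (31, 68, -36).

(31, 68, -36)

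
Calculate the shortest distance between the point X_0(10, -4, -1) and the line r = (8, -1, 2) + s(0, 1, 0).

√13

Direction vector d = (0, 1, 0).
AP = (2, -3, -3); AP·d = -3, |AP|² = 22, |d|² = 1.
distance² = |AP|² − (AP·d)²/|d|² = 22 − 9/1 = 13, so the distance is √13.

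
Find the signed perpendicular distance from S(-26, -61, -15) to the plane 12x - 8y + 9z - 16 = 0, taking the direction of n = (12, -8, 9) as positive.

25/17

n·S − 16 = 25.
|n| = 17, so the signed distance is 25/17.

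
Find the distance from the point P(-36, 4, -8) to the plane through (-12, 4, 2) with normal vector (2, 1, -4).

8/√21

The plane has equation n·(r − (-12, 4, 2)) = 0, i.e. n·r = -28.
Then n·(-36, 4, -8) - (-28) = -8.
|n| = √(4 + 1 + 16) = √21, so the distance is |-8|/√21 = 8√21/21.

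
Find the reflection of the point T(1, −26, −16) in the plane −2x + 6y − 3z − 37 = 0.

(-11, 10, -34)

n = (−2, 6, −3), |n|² = 49, n·T − 37 = -147, so t = -147/49 = -3.
Foot F = T − (-3)·n = (−5, −8, −25); the reflection is 2F − T = (−11, 10, −34).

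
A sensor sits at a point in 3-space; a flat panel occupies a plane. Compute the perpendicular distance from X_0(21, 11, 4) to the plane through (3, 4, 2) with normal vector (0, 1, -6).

5√37/37

The plane has equation n·(r − (3, 4, 2)) = 0, i.e. n·r = -8.
Then n·(21, 11, 4) - (-8) = -5.
|n| = √(0 + 1 + 36) = √37, so the distance is |-5|/√37 = 5√37/37.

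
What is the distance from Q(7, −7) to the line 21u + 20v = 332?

325/29

d = |21·7 + 20·(-7) − 332| / √(441 + 400) = |-325|/29 = 325/29.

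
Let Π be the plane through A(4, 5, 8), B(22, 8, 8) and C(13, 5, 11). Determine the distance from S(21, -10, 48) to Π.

AB = (18, 3, 0) and AC = (9, 0, 3), so a normal is n = AB × AC = (9, -54, -27).
Then n·(21, -10, 48) - (-450) = -117.
|n| = √(81 + 2916 + 729) = 9√46, so the distance is |-117|/(9√46) = 13√46/46.

13√46/46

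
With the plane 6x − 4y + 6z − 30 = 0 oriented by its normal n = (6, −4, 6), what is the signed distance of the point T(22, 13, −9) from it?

n·T − 30 = -4.
|n| = 2√22, so the signed distance is -2/√22.

-2/√22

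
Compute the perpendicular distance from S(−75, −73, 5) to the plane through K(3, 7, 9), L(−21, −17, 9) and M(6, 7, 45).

KL = (−24, −24, 0) and KM = (3, 0, 36), so a normal is n = KL × KM = (−864, 864, 72).
d = |(-864)·(-75) + 864·(-73) + 72·5 − 4104| / √(746496 + 746496 + 5184) = |-2016| / 1224 = 28/17.

28/17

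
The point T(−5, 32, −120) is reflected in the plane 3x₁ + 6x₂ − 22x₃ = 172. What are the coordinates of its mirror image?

(-35, -28, 100)

With n = (3, 6, −22), the signed offset is (n·T − 172)/|n|² = 2645/529 = 5.
T' = T − 2t·n = (−5, 32, −120) − 10·(3, 6, −22) = (−35, −28, 100).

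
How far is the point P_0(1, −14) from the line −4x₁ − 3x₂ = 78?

The normal to the line is n = (−4, −3) with |n| = 5.
|n·P_0 − 78| = |38 − 78| = 40, so the distance is 40/5 = 8.

8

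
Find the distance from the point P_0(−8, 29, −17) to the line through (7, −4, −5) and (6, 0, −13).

A direction vector is d = (−1, 4, −8).
AP = (−15, 33, −12), and AP × d = (−216, −108, −27).
|AP × d|² = 59049 and |d|² = 81, so the distance is √(59049/81) = √729 = 27.

27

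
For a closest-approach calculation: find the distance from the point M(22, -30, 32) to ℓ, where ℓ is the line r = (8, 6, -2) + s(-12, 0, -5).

Direction vector d = (-12, 0, -5).
AP = (14, -36, 34), and AP × d = (180, -338, -432).
|AP × d|² = 333268 and |d|² = 169, so the distance is √(333268/169) = √1972 = 2√493.

2√493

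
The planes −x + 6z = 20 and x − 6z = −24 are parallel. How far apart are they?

4√37/37

Divide the second equation by -1 to match normals: −x + 6z = 24.
Both planes have normal n = (−1, 0, 6), |n| = √37. Any point on the first plane is at distance |24 − 20|/|n| = 4/√37 = 4√37/37 from the second.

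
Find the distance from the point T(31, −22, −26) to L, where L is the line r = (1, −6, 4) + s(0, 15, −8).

2√514

Direction vector d = (0, 15, −8).
AP = (30, −16, −30); AP·d = 0, |AP|² = 2056, |d|² = 289.
distance² = |AP|² − (AP·d)²/|d|² = 2056 − 0/289 = 2056, so the distance is 2√514.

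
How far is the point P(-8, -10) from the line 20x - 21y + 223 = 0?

The normal to the line is n = (20, -21) with |n| = 29.
|n·P − (-223)| = |50 − (-223)| = 273, so the distance is 273/29.

273/29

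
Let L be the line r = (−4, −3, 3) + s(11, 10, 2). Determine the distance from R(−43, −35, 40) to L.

√1889

Direction vector d = (11, 10, 2).
AP = (−39, −32, 37); AP·d = -675, |AP|² = 3914, |d|² = 225.
distance² = |AP|² − (AP·d)²/|d|² = 3914 − 455625/225 = 1889, so the distance is √1889.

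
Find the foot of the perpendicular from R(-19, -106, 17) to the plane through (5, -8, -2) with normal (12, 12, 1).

(41, -46, 22)

n = (12, 12, 1), |n|² = 289, and n·R − (-38) = -1445.
t = -1445/289 = -5, so the foot is R − t·n = (-19, -106, 17) − (-5)·(12, 12, 1) = (41, -46, 22).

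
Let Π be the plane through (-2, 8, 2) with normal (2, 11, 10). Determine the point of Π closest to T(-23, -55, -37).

(-13, 0, 13)

The perpendicular from T has direction n = (2, 11, 10): r = (-23, -55, -37) + λ(2, 11, 10).
Substitute into the plane: n·(T + λn) = 104 gives -1021 + 225λ = 104, so λ = 5.
Foot = (-23, -55, -37) + 5·(2, 11, 10) = (-13, 0, 13).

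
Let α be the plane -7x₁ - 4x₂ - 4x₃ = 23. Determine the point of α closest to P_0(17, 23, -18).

The perpendicular from P_0 has direction n = (-7, -4, -4): r = (17, 23, -18) + t(-7, -4, -4).
Substitute into the plane: n·(P_0 + tn) = 23 gives -139 + 81t = 23, so t = 2.
Foot = (17, 23, -18) + 2·(-7, -4, -4) = (3, 15, -26).

(3, 15, -26)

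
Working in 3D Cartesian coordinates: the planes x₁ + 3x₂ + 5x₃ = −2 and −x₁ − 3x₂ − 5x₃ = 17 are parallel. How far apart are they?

Divide the second equation by -1 to match normals: x₁ + 3x₂ + 5x₃ = -17.
With common normal n = (1, 3, 5) (|n| = √35), the distance is |(-2) − (-17)|/|n| = 15/√35.

3√35/7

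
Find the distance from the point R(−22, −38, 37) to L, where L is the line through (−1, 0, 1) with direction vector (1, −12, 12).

2√145

Direction vector d = (1, −12, 12).
AP = (−21, −38, 36); AP·d = 867, |AP|² = 3181, |d|² = 289.
distance² = |AP|² − (AP·d)²/|d|² = 3181 − 751689/289 = 580, so the distance is 2√145.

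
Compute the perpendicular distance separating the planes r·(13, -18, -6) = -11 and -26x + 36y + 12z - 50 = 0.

14/23

Divide the second equation by -2 to match normals: 13x - 18y - 6z = -25.
With common normal n = (13, -18, -6) (|n| = 23), the distance is |(-11) − (-25)|/|n| = 14/23.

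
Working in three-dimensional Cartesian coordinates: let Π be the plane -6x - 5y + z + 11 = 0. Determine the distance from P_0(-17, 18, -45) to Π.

22/√62

Normal vector n = (-6, -5, 1), and n·(-17, 18, -45) - (-11) = -22.
|n| = √(36 + 25 + 1) = √62, so the distance is |-22|/√62 = 22/√62.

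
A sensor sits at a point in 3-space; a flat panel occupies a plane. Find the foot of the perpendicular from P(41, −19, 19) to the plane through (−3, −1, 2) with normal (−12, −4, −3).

The perpendicular from P has direction n = (−12, −4, −3): r = (41, −19, 19) + μ(−12, −4, −3).
Substitute into the plane: n·(P + μn) = 34 gives -473 + 169μ = 34, so μ = 3.
Foot = (41, −19, 19) + 3·(−12, −4, −3) = (5, −31, 10).

(5, -31, 10)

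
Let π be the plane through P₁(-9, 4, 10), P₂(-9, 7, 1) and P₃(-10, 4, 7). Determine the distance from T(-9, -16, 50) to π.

P₁P₂ = (0, 3, -9) and P₁P₃ = (-1, 0, -3), so a normal is n = P₁P₂ × P₁P₃ = (-9, 9, 3).
Then n·(-9, -16, 50) - 147 = -60.
|n| = √(81 + 81 + 9) = 3√19, so the distance is |-60|/(3√19) = 20√19/19.

20√19/19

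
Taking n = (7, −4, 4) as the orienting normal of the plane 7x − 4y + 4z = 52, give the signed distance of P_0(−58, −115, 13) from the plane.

6

n·P_0 − 52 = 54.
|n| = 9, so the signed distance is 54/9 = 6.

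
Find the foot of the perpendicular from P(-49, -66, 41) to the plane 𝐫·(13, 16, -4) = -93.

The perpendicular from P has direction n = (13, 16, -4): r = (-49, -66, 41) + μ(13, 16, -4).
Substitute into the plane: n·(P + μn) = -93 gives -1857 + 441μ = -93, so μ = 4.
Foot = (-49, -66, 41) + 4·(13, 16, -4) = (3, -2, 25).

(3, -2, 25)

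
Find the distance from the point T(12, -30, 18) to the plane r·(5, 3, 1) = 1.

d = |5·12 + 3·(-30) + 1·18 − 1| / √(25 + 9 + 1) = |-13| / √35 = 13√35/35.

13√35/35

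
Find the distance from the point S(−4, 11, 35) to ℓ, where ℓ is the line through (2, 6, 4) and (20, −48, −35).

√493

A direction vector is d = (18, −54, −39).
AP = (−6, 5, 31), and AP × d = (1479, 324, 234).
|AP × d|² = 2347173 and |d|² = 4761, so the distance is √(2347173/4761) = √493.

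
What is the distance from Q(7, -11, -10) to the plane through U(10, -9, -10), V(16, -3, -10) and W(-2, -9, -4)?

√6/6

UV = (6, 6, 0) and UW = (-12, 0, 6), so a normal is n = UV × UW = (36, -36, 72).
Then n·(7, -11, -10) - (-36) = -36.
|n| = √(1296 + 1296 + 5184) = 36√6, so the distance is |-36|/(36√6) = √6/6.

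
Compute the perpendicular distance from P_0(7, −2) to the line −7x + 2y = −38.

d = |(-7)·7 + 2·(-2) − (-38)| / √(49 + 4) = |-15|/√53 = 15√53/53.

15√53/53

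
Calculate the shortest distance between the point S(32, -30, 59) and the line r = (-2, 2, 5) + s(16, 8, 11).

14√17

Direction vector d = (16, 8, 11).
AP = (34, -32, 54); AP·d = 882, |AP|² = 5096, |d|² = 441.
distance² = |AP|² − (AP·d)²/|d|² = 5096 − 777924/441 = 3332, so the distance is 14√17.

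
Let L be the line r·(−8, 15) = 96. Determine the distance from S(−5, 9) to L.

d = |(-8)·(-5) + 15·9 − 96| / √(64 + 225) = |79|/17 = 79/17.

79/17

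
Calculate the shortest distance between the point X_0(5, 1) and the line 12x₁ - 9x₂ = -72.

41/5

d = |12·5 + (-9)·1 − (-72)| / √(144 + 81) = |123|/15 = 41/5.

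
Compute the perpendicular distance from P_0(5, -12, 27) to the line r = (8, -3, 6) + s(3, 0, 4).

3√34

Direction vector d = (3, 0, 4).
AP = (-3, -9, 21), and AP × d = (-36, 75, 27).
|AP × d|² = 7650 and |d|² = 25, so the distance is √(7650/25) = √306 = 3√34.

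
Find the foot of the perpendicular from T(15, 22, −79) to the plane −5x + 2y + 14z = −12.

The perpendicular from T has direction n = (−5, 2, 14): r = (15, 22, −79) + λ(−5, 2, 14).
Substitute into the plane: n·(T + λn) = -12 gives -1137 + 225λ = -12, so λ = 5.
Foot = (15, 22, −79) + 5·(−5, 2, 14) = (−10, 32, −9).

(-10, 32, -9)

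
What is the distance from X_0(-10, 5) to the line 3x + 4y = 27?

37/5

The normal to the line is n = (3, 4) with |n| = 5.
|n·X_0 − 27| = |-10 − 27| = 37, so the distance is 37/5.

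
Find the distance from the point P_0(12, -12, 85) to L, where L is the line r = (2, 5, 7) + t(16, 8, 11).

√4709

Direction vector d = (16, 8, 11).
AP = (10, -17, 78), and AP × d = (-811, 1138, 352).
|AP × d|² = 2076669 and |d|² = 441, so the distance is √(2076669/441) = √4709.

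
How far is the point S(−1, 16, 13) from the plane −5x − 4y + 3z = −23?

Normal vector n = (−5, −4, 3), and n·(−1, 16, 13) − (−23) = 3.
|n| = √(25 + 16 + 9) = 5√2, so the distance is |3|/(5√2) = 3/(5√2).

3/(5√2)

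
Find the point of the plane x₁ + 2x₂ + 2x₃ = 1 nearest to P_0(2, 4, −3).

n = (1, 2, 2), |n|² = 9, and n·P_0 − 1 = 3.
t = 3/9 = 1/3, so the foot is P_0 − t·n = (2, 4, −3) − (1/3)·(1, 2, 2) = (5/3, 10/3, −11/3).

(5/3, 10/3, -11/3)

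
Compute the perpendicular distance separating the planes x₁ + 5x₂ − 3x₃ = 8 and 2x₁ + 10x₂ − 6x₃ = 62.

Divide the second equation by 2 to match normals: x₁ + 5x₂ − 3x₃ = 31.
With common normal n = (1, 5, −3) (|n| = √35), the distance is |8 − 31|/|n| = 23/√35.

23/√35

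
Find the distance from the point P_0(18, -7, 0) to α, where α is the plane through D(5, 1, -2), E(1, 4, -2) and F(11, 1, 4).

1/√34

DE = (-4, 3, 0) and DF = (6, 0, 6), so a normal is n = DE × DF = (18, 24, -18).
Then n·(18, -7, 0) - 150 = 6.
|n| = √(324 + 576 + 324) = 6√34, so the distance is |6|/(6√34) = 1/√34.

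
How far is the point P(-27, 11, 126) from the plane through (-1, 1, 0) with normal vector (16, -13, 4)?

The plane has equation n·(r − (-1, 1, 0)) = 0, i.e. n·r = -29.
n = (16, -13, 4); n·P − (-29) = -42; |n| = 21; distance = 42/21 = 2.

2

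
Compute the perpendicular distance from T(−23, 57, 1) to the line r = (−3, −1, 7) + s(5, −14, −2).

Direction vector d = (5, −14, −2).
AP = (−20, 58, −6); AP·d = -900, |AP|² = 3800, |d|² = 225.
distance² = |AP|² − (AP·d)²/|d|² = 3800 − 810000/225 = 200, so the distance is 10√2.

10√2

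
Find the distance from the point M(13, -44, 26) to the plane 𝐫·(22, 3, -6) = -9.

n = (22, 3, -6); n·P − (-9) = 7; |n| = 23; distance = 7/23.

7/23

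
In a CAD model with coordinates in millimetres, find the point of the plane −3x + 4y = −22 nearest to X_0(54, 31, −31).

(1302/25, 839/25, -31)

n = (−3, 4, 0), |n|² = 25, and n·X_0 − (-22) = -16.
t = -16/25, so the foot is X_0 − t·n = (54, 31, −31) − (-16/25)·(−3, 4, 0) = (1302/25, 839/25, −31).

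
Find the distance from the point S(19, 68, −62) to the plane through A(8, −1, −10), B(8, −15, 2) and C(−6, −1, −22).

16/11

AB = (0, −14, 12) and AC = (−14, 0, −12), so a normal is n = AB × AC = (168, −168, −196).
d = |168·19 + (-168)·68 + (-196)·(-62) − 3472| / √(28224 + 28224 + 38416) = |448| / 308 = 16/11.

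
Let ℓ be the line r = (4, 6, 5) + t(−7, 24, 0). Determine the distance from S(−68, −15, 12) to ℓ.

√5674

Direction vector d = (−7, 24, 0).
AP = (−72, −21, 7); AP·d = 0, |AP|² = 5674, |d|² = 625.
distance² = |AP|² − (AP·d)²/|d|² = 5674 − 0/625 = 5674, so the distance is √5674.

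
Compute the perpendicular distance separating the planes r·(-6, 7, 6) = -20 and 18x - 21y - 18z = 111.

17/11

Divide the second equation by -3 to match normals: -6x + 7y + 6z = -37.
Both planes have normal n = (-6, 7, 6), |n| = 11. Any point on the first plane is at distance |(-37) − (-20)|/|n| = 17/11 from the second.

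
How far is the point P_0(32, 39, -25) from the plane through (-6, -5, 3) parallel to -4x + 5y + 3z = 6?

8√2/5

Parallel planes share the normal n = (-4, 5, 3); since (-6, -5, 3) lies on the plane, its equation is -4x + 5y + 3z = 8.
Then n·(32, 39, -25) - 8 = -16.
|n| = √(16 + 25 + 9) = 5√2, so the distance is |-16|/(5√2) = 8√2/5.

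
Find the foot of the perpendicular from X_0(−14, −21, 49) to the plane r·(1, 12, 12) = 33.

n = (1, 12, 12), |n|² = 289, and n·X_0 − 33 = 289.
t = 289/289 = 1, so the foot is X_0 − t·n = (−14, −21, 49) − 1·(1, 12, 12) = (−15, −33, 37).

(-15, -33, 37)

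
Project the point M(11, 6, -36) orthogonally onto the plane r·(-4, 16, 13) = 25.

(7, 22, -23)

The perpendicular from M has direction n = (-4, 16, 13): r = (11, 6, -36) + μ(-4, 16, 13).
Substitute into the plane: n·(M + μn) = 25 gives -416 + 441μ = 25, so μ = 1.
Foot = (11, 6, -36) + 1·(-4, 16, 13) = (7, 22, -23).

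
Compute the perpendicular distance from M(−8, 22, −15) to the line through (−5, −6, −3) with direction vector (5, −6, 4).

Direction vector d = (5, −6, 4).
AP = (−3, 28, −12), and AP × d = (40, −48, −122).
|AP × d|² = 18788 and |d|² = 77, so the distance is √(18788/77) = √244 = 2√61.

2√61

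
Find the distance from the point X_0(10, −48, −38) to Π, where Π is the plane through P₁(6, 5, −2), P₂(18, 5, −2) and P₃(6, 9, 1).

3

P₁P₂ = (12, 0, 0) and P₁P₃ = (0, 4, 3), so a normal is n = P₁P₂ × P₁P₃ = (0, −36, 48).
Then n·(10, −48, −38) − (−276) = 180.
|n| = √(0 + 1296 + 2304) = 60, so the distance is |180|/60 = 3.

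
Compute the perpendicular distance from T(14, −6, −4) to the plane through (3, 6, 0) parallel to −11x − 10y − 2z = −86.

7/15

Parallel planes share the normal n = (−11, −10, −2); since (3, 6, 0) lies on the plane, its equation is −11x − 10y − 2z = -93.
Then n·(14, −6, −4) − (−93) = 7.
|n| = √(121 + 100 + 4) = 15, so the distance is |7|/15 = 7/15.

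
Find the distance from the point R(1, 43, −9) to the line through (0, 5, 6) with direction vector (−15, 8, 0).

√1381

Direction vector d = (−15, 8, 0).
AP = (1, 38, −15); AP·d = 289, |AP|² = 1670, |d|² = 289.
distance² = |AP|² − (AP·d)²/|d|² = 1670 − 83521/289 = 1381, so the distance is √1381.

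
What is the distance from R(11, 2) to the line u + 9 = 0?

20

d = |1·11 + 0·2 − (-9)| / √(1 + 0) = |20|/1 = 20.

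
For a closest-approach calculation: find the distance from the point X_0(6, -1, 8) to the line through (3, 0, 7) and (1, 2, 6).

√2

A direction vector is d = (-2, 2, -1).
AP = (3, -1, 1), and AP × d = (-1, 1, 4).
|AP × d|² = 18 and |d|² = 9, so the distance is √(18/9) = √2.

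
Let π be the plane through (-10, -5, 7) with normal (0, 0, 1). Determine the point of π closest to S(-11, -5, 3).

n = (0, 0, 1), |n|² = 1, and n·S − 7 = -4.
t = -4/1 = -4, so the foot is S − t·n = (-11, -5, 3) − (-4)·(0, 0, 1) = (-11, -5, 7).

(-11, -5, 7)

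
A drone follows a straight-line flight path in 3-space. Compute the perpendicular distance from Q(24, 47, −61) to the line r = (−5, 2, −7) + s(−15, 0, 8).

√3181

Direction vector d = (−15, 0, 8).
AP = (29, 45, −54); AP·d = -867, |AP|² = 5782, |d|² = 289.
distance² = |AP|² − (AP·d)²/|d|² = 5782 − 751689/289 = 3181, so the distance is √3181.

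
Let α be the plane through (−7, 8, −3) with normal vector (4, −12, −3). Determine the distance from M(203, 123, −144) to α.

9

The plane has equation n·(r − (−7, 8, −3)) = 0, i.e. n·r = -115.
Then n·(203, 123, −144) − (−115) = −117.
|n| = √(16 + 144 + 9) = 13, so the distance is |-117|/13 = 9.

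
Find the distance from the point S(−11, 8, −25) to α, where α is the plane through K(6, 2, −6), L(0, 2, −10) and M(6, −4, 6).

KL = (−6, 0, −4) and KM = (0, −6, 12), so a normal is n = KL × KM = (−24, 72, 36).
n = (−24, 72, 36); n·P − (-216) = 156; |n| = 84; distance = 156/84 = 13/7.

13/7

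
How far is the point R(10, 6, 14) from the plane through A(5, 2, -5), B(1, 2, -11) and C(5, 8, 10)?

AB = (-4, 0, -6) and AC = (0, 6, 15), so a normal is n = AB × AC = (36, 60, -24).
d = |36·10 + 60·6 + (-24)·14 − 420| / √(1296 + 3600 + 576) = |-36| / (12√38) = 3√38/38.

3/√38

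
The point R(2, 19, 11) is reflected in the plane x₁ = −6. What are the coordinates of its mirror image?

(-14, 19, 11)

With n = (1, 0, 0), the signed offset is (n·R − (-6))/|n|² = 8/1 = 8.
R' = R − 2t·n = (2, 19, 11) − 16·(1, 0, 0) = (−14, 19, 11).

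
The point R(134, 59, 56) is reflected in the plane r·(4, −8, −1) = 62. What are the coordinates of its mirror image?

(418/3, 145/3, 164/3)

With n = (4, −8, −1), the signed offset is (n·R − 62)/|n|² = -54/81 = -2/3.
R' = R − 2t·n = (134, 59, 56) − (-4/3)·(4, −8, −1) = (418/3, 145/3, 164/3).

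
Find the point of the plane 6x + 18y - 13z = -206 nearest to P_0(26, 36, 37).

n = (6, 18, -13), |n|² = 529, and n·P_0 − (-206) = 529.
t = 529/529 = 1, so the foot is P_0 − t·n = (26, 36, 37) − 1·(6, 18, -13) = (20, 18, 50).

(20, 18, 50)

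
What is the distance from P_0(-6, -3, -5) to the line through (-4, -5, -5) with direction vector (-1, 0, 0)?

Direction vector d = (-1, 0, 0).
AP = (-2, 2, 0); AP·d = 2, |AP|² = 8, |d|² = 1.
distance² = |AP|² − (AP·d)²/|d|² = 8 − 4/1 = 4, so the distance is 2.

2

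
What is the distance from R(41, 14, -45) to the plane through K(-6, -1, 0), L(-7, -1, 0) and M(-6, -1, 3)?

KL = (-1, 0, 0) and KM = (0, 0, 3), so a normal is n = KL × KM = (0, 3, 0).
d = |3·14 − (-3)| / √(0 + 9 + 0) = |45| / 3 = 15.

15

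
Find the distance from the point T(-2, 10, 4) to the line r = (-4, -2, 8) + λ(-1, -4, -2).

Direction vector d = (-1, -4, -2).
AP = (2, 12, -4); AP·d = -42, |AP|² = 164, |d|² = 21.
distance² = |AP|² − (AP·d)²/|d|² = 164 − 1764/21 = 80, so the distance is 4√5.

4√5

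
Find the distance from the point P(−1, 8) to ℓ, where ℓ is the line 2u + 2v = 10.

d = |2·(-1) + 2·8 − 10| / √(4 + 4) = |4|/(2√2) = √2.

√2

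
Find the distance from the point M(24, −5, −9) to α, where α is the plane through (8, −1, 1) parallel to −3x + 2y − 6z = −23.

4/7

Parallel planes share the normal n = (−3, 2, −6); since (8, −1, 1) lies on the plane, its equation is −3x + 2y − 6z = -32.
Then n·(24, −5, −9) − (−32) = 4.
|n| = √(9 + 4 + 36) = 7, so the distance is |4|/7 = 4/7.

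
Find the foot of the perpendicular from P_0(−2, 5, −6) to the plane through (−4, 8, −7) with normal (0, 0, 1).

n = (0, 0, 1), |n|² = 1, and n·P_0 − (-7) = 1.
t = 1/1 = 1, so the foot is P_0 − t·n = (−2, 5, −6) − 1·(0, 0, 1) = (−2, 5, −7).

(-2, 5, -7)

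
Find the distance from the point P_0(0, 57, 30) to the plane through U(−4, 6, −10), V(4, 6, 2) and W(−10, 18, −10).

17√61/61

UV = (8, 0, 12) and UW = (−6, 12, 0), so a normal is n = UV × UW = (−144, −72, 96).
Then n·(0, 57, 30) − (−816) = −408.
|n| = √(20736 + 5184 + 9216) = 24√61, so the distance is |-408|/(24√61) = 17/√61.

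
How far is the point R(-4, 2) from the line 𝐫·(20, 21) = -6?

32/29

d = |20·(-4) + 21·2 − (-6)| / √(400 + 441) = |-32|/29 = 32/29.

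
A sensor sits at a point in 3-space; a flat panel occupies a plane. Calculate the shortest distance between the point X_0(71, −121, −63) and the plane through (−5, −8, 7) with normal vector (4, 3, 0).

7

The plane has equation n·(r − (−5, −8, 7)) = 0, i.e. n·r = -44.
Then n·(71, −121, −63) − (−44) = −35.
|n| = √(16 + 9 + 0) = 5, so the distance is |-35|/5 = 7.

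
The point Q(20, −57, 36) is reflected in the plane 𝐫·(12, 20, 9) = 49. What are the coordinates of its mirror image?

n = (12, 20, 9), |n|² = 625, n·Q − 49 = -625, so t = -625/625 = -1.
Foot F = Q − (-1)·n = (32, −37, 45); the reflection is 2F − Q = (44, −17, 54).

(44, -17, 54)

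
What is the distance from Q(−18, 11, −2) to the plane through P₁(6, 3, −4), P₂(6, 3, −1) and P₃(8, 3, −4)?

8

P₁P₂ = (0, 0, 3) and P₁P₃ = (2, 0, 0), so a normal is n = P₁P₂ × P₁P₃ = (0, 6, 0).
n = (0, 6, 0); n·P − 18 = 48; |n| = 6; distance = 48/6 = 8.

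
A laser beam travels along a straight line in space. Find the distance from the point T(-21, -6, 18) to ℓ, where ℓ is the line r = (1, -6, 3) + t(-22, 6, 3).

Direction vector d = (-22, 6, 3).
AP = (-22, 0, 15), and AP × d = (-90, -264, -132).
|AP × d|² = 95220 and |d|² = 529, so the distance is √(95220/529) = √180 = 6√5.

6√5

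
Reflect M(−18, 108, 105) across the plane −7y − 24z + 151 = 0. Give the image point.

(-18, 38, -135)

With n = (0, −7, −24), the signed offset is (n·M − (-151))/|n|² = -3125/625 = -5.
M' = M − 2t·n = (−18, 108, 105) − (-10)·(0, −7, −24) = (−18, 38, −135).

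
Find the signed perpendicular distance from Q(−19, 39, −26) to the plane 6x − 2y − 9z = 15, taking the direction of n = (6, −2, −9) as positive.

n·Q − 15 = 27.
|n| = 11, so the signed distance is 27/11.

27/11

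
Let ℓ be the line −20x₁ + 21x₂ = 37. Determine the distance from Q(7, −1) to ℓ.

The normal to the line is n = (−20, 21) with |n| = 29.
|n·Q − 37| = |-161 − 37| = 198, so the distance is 198/29.

198/29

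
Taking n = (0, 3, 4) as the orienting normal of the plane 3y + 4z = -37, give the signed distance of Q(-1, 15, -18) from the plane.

2

n·Q − (-37) = 10.
|n| = 5, so the signed distance is 10/5 = 2.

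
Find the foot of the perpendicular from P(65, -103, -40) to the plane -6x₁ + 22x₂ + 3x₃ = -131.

The perpendicular from P has direction n = (-6, 22, 3): r = (65, -103, -40) + λ(-6, 22, 3).
Substitute into the plane: n·(P + λn) = -131 gives -2776 + 529λ = -131, so λ = 5.
Foot = (65, -103, -40) + 5·(-6, 22, 3) = (35, 7, -25).

(35, 7, -25)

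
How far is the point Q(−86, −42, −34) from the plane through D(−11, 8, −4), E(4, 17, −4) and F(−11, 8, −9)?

DE = (15, 9, 0) and DF = (0, 0, −5), so a normal is n = DE × DF = (−45, 75, 0).
d = |(-45)·(-86) + 75·(-42) − 1095| / √(2025 + 5625 + 0) = |-375| / (15√34) = 25/√34.

25√34/34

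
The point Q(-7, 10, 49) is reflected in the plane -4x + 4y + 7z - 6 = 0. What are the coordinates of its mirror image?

With n = (-4, 4, 7), the signed offset is (n·Q − 6)/|n|² = 405/81 = 5.
Q' = Q − 2t·n = (-7, 10, 49) − 10·(-4, 4, 7) = (33, -30, -21).

(33, -30, -21)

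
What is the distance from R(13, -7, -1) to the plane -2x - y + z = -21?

d = |(-2)·13 + (-1)·(-7) + 1·(-1) − (-21)| / √(4 + 1 + 1) = |1| / √6 = √6/6.

√6/6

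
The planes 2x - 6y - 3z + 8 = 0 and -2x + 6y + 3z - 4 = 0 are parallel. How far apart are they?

4/7

Divide the second equation by -1 to match normals: 2x - 6y - 3z = -4.
Both planes have normal n = (2, -6, -3), |n| = 7. Any point on the first plane is at distance |(-4) − (-8)|/|n| = 4/7 from the second.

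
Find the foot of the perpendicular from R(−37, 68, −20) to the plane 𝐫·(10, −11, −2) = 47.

(13, 13, -30)

n = (10, −11, −2), |n|² = 225, and n·R − 47 = -1125.
t = -1125/225 = -5, so the foot is R − t·n = (−37, 68, −20) − (-5)·(10, −11, −2) = (13, 13, −30).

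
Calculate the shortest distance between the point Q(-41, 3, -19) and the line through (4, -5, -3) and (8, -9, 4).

A direction vector is d = (4, -4, 7).
AP = (-45, 8, -16), and AP × d = (-8, 251, 148).
|AP × d|² = 84969 and |d|² = 81, so the distance is √(84969/81) = √1049.

√1049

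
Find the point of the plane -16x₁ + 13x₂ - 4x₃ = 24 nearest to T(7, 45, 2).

(23, 32, 6)

n = (-16, 13, -4), |n|² = 441, and n·T − 24 = 441.
t = 441/441 = 1, so the foot is T − t·n = (7, 45, 2) − 1·(-16, 13, -4) = (23, 32, 6).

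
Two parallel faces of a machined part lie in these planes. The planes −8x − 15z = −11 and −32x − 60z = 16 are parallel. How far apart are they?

Divide the second equation by 4 to match normals: −8x − 15z = 4.
With common normal n = (−8, 0, −15) (|n| = 17), the distance is |(-11) − 4|/|n| = 15/17.

15/17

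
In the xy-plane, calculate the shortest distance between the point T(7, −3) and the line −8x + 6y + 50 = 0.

The normal to the line is n = (−8, 6) with |n| = 10.
|n·T − (-50)| = |-74 − (-50)| = 24, so the distance is 24/10 = 12/5.

12/5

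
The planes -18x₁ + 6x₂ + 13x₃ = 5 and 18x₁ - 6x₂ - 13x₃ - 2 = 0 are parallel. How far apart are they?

7/23

Divide the second equation by -1 to match normals: -18x₁ + 6x₂ + 13x₃ = -2.
With common normal n = (-18, 6, 13) (|n| = 23), the distance is |5 − (-2)|/|n| = 7/23.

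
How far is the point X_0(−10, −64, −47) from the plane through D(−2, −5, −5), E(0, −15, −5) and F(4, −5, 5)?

DE = (2, −10, 0) and DF = (6, 0, 10), so a normal is n = DE × DF = (−100, −20, 60).
Then n·(−10, −64, −47) − 0 = −540.
|n| = √(10000 + 400 + 3600) = 20√35, so the distance is |-540|/(20√35) = 27/√35.

27/√35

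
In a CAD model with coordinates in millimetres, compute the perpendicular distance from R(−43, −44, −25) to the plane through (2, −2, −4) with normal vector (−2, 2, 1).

5

The plane has equation n·(r − (2, −2, −4)) = 0, i.e. n·r = -12.
Then n·(−43, −44, −25) − (−12) = −15.
|n| = √(4 + 4 + 1) = 3, so the distance is |-15|/3 = 5.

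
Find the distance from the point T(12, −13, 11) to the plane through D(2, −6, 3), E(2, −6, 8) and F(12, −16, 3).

DE = (0, 0, 5) and DF = (10, −10, 0), so a normal is n = DE × DF = (50, 50, 0).
d = |50·12 + 50·(-13) − (-200)| / √(2500 + 2500 + 0) = |150| / (50√2) = 3√2/2.

3/√2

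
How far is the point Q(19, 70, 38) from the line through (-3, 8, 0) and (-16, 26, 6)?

A direction vector is d = (-13, 18, 6).
AP = (22, 62, 38); AP·d = 1058, |AP|² = 5772, |d|² = 529.
distance² = |AP|² − (AP·d)²/|d|² = 5772 − 1119364/529 = 3656, so the distance is 2√914.

2√914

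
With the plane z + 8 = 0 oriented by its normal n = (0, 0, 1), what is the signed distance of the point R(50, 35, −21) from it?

n·R − (-8) = -13.
|n| = 1, so the signed distance is -13/1 = -13.

-13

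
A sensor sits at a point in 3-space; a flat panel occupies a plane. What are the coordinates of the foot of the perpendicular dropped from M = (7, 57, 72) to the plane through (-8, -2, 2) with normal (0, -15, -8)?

(7, -18, 32)

n = (0, -15, -8), |n|² = 289, and n·M − 14 = -1445.
t = -1445/289 = -5, so the foot is M − t·n = (7, 57, 72) − (-5)·(0, -15, -8) = (7, -18, 32).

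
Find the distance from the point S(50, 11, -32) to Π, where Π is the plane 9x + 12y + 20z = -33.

1

Normal vector n = (9, 12, 20), and n·(50, 11, -32) - (-33) = -25.
|n| = √(81 + 144 + 400) = 25, so the distance is |-25|/25 = 1.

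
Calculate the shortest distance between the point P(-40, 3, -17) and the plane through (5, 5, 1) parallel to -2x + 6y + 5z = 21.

12/√65

Parallel planes share the normal n = (-2, 6, 5); since (5, 5, 1) lies on the plane, its equation is -2x + 6y + 5z = 25.
Then n·(-40, 3, -17) - 25 = -12.
|n| = √(4 + 36 + 25) = √65, so the distance is |-12|/√65 = 12/√65.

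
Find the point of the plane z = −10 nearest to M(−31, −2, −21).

The perpendicular from M has direction n = (0, 0, 1): r = (−31, −2, −21) + t(0, 0, 1).
Substitute into the plane: n·(M + tn) = -10 gives -21 + 1t = -10, so t = 11.
Foot = (−31, −2, −21) + 11·(0, 0, 1) = (−31, −2, −10).

(-31, -2, -10)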